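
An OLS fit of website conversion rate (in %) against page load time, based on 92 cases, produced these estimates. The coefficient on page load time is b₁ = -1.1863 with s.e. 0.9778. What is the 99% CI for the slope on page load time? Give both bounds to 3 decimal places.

df = n − 2 = 92 − 2 = 90.
t* = t_{0.005, 90} = 2.631565.
Margin = t* × SE = 2.631565 × 0.9778 = 2.57314.
CI: -1.1863 ± 2.57314 → (-3.759, 1.387).
With 99% confidence, each one-unit increase in page load time is associated with a change of between -3.759 and 1.387 % in website conversion rate.

(-3.759, 1.387)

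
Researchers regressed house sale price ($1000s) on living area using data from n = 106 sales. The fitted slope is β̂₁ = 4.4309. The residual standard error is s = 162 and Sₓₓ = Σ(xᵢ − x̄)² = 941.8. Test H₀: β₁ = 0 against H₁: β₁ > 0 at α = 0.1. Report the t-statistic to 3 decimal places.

t = 0.839

SE(β̂₁) = s/√Sₓₓ = 162/√941.8 = 5.27881.
t = 4.4309 / 5.27881 = 0.839.
df = n − 2 = 104.
One-sided p ≈ 0.2016, which is ≥ 0.1, so fail to reject H₀.
The data do not give significant evidence that the true slope on living area is positive.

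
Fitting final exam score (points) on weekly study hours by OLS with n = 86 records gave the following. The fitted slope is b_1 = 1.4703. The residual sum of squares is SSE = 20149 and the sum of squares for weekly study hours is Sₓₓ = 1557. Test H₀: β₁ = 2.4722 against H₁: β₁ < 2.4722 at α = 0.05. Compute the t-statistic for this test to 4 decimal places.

t = -2.5526

MSE = SSE/(n − 2) = 20149/84 = 239.869.
SE(b_1) = √(MSE/Sₓₓ) = √(239.869/1557) = 0.392503.
t = (1.4703 − 2.4722) / 0.392503 = -2.5526.
df = n − 2 = 84.
One-sided p ≈ 0.0063, which is < 0.05, so reject H₀.
There is evidence that the true slope on weekly study hours is below 2.4722 points per unit.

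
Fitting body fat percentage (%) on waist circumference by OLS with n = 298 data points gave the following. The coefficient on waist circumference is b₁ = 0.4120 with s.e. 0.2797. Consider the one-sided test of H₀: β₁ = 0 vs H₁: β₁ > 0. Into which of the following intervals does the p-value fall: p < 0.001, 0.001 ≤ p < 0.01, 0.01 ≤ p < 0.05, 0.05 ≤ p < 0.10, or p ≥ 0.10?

0.05 ≤ p < 0.10

t = 0.4120 / 0.2797 = 1.473.
df = n − 2 = 298 − 2 = 296.
One-sided p = P(T_{296} > t) ≈ 0.0709.
So 0.05 ≤ p < 0.10.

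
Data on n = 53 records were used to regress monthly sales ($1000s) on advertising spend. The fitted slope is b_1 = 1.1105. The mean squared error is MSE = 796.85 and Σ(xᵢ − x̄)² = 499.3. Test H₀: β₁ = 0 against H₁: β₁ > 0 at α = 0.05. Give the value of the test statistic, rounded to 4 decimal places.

SE(b_1) = √(MSE/Sₓₓ) = √(796.85/499.3) = 1.2633.
t = 1.1105 / 1.2633 = 0.8790.
df = n − 2 = 51.
One-sided p ≈ 0.1917, which is ≥ 0.05, so fail to reject H₀.
The data do not give significant evidence that the true slope on advertising spend is positive.

t = 0.8790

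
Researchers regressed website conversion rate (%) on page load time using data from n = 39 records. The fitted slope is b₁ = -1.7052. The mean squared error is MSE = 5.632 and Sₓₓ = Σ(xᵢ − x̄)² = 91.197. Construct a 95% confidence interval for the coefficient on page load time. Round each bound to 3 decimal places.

SE(b₁) = √(MSE/Sₓₓ) = √(5.632/91.197) = 0.248508.
df = n − 2 = 37.
t* = t_{0.025, 37} = 2.026192.
Margin = t* × SE = 2.026192 × 0.248508 = 0.50353.
CI: -1.7052 ± 0.50353 → (-2.209, -1.202).
With 95% confidence, each one-unit increase in page load time is associated with a change of between -2.209 and -1.202 % in website conversion rate.

(-2.209, -1.202)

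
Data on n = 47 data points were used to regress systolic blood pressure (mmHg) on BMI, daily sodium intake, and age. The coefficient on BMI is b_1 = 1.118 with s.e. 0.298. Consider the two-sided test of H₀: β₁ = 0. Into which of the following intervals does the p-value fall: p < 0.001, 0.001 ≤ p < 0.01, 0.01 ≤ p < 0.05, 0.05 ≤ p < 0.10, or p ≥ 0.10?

p < 0.001

t = 1.118 / 0.298 = 3.752.
df = n − k − 1 = 47 − 3 − 1 = 43.
Two-sided p = 2·P(T_{43} > |t|) ≈ 0.0005.
So p < 0.001.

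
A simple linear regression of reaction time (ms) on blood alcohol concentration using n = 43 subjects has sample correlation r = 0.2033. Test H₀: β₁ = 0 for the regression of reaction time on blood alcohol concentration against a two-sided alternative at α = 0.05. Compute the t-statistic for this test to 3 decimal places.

t = r·√(n − 2)/√(1 − r²) = 0.2033·√41/√0.958669 = 1.330.
df = n − 2 = 41.
Two-sided p ≈ 0.1910, which is ≥ 0.05, so fail to reject H₀.
The data do not give significant evidence of a linear association between blood alcohol concentration and reaction time.

t = 1.330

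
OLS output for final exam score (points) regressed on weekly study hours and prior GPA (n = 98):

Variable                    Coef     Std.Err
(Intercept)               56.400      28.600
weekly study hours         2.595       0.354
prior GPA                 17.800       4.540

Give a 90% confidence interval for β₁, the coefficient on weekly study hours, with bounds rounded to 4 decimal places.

(2.0070, 3.1830)

Read off: b = 2.595, SE = 0.354 for weekly study hours.
df = n − k − 1 = 98 − 2 − 1 = 95.
t* = t_{0.05, 95} = 1.661052.
Margin = t* × SE = 1.661052 × 0.354 = 0.588012.
CI: 2.595 ± 0.588012 → (2.0070, 3.1830).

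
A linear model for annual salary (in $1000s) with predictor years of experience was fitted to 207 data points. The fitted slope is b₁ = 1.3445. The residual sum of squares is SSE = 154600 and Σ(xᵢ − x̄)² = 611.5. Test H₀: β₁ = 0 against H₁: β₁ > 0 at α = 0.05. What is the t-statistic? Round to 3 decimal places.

t = 1.211

MSE = SSE/(n − 2) = 154600/205 = 754.146.
SE(b₁) = √(MSE/Sₓₓ) = √(754.146/611.5) = 1.11053.
t = 1.3445 / 1.11053 = 1.211.
df = n − 2 = 205.
One-sided p ≈ 0.1137, which is ≥ 0.05, so fail to reject H₀.
The data do not give significant evidence that the true slope on years of experience is positive.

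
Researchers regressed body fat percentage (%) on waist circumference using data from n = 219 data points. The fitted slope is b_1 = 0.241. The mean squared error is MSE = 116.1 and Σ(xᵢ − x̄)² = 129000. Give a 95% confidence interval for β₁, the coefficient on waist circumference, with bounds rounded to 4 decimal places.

(0.1819, 0.3001)

SE(b_1) = √(MSE/Sₓₓ) = √(116.1/129000) = 0.03.
df = n − 2 = 217.
t* = t_{0.025, 217} = 1.970956.
Margin = t* × SE = 1.970956 × 0.03 = 0.059129.
CI: 0.241 ± 0.059129 → (0.1819, 0.3001).
With 95% confidence, each one-unit increase in waist circumference is associated with a change of between 0.1819 and 0.3001 % in body fat percentage.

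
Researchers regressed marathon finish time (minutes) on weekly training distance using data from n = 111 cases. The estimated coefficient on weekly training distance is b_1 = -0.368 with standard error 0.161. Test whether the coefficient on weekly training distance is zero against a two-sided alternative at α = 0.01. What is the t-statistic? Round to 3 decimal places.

t = -2.286

H₀: β₁ = 0 vs H₁: β₁ ≠ 0.
t = (b_1 − β₁⁰)/SE = -0.368 / 0.161 = -2.286.
df = n − 2 = 111 − 2 = 109.
Two-sided p ≈ 0.0242, which is ≥ 0.01, so fail to reject H₀.
The data do not give significant evidence of an association between weekly training distance and marathon finish time.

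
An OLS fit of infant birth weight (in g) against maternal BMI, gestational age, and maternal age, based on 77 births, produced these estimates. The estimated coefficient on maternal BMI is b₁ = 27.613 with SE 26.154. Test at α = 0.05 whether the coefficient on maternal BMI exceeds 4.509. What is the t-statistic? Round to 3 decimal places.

H₀: β₁ = 4.509 vs H₁: β₁ > 4.509.
t = (b₁ − β₁⁰)/SE = (27.613 − 4.509) / 26.154 = 0.883.
df = n − k − 1 = 77 − 3 − 1 = 73.
One-sided p ≈ 0.1900, which is ≥ 0.05, so fail to reject H₀.
The data do not give significant evidence that the true slope on maternal BMI exceeds 4.509 g per unit, holding the other predictors fixed.

t = 0.883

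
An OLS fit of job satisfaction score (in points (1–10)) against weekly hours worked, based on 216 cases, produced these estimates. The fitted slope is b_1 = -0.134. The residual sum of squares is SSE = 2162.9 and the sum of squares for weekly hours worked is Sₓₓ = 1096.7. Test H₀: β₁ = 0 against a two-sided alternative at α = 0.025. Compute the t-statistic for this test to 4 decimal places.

t = -1.3958

MSE = SSE/(n − 2) = 2162.9/214 = 10.107.
SE(b_1) = √(MSE/Sₓₓ) = √(10.107/1096.7) = 0.0959992.
t = -0.134 / 0.0959992 = -1.3958.
df = n − 2 = 214.
Two-sided p ≈ 0.1642, which is ≥ 0.025, so fail to reject H₀.
The data do not give significant evidence of an association between weekly hours worked and job satisfaction score.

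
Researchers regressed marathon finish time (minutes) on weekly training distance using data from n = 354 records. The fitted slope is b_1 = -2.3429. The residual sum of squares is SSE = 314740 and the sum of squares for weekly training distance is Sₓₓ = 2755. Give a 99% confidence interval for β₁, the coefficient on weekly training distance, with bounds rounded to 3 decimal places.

(-3.818, -0.867)

MSE = SSE/(n − 2) = 314740/352 = 894.148.
SE(b_1) = √(MSE/Sₓₓ) = √(894.148/2755) = 0.569697.
df = n − 2 = 352.
t* = t_{0.005, 352} = 2.589868.
Margin = t* × SE = 2.589868 × 0.569697 = 1.47544.
CI: -2.3429 ± 1.47544 → (-3.818, -0.867).
With 99% confidence, each one-unit increase in weekly training distance is associated with a change of between -3.818 and -0.867 minutes in marathon finish time.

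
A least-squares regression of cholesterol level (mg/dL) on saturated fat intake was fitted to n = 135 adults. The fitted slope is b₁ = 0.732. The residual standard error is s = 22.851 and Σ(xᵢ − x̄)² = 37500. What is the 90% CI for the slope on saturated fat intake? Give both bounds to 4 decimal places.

(0.5365, 0.9275)

SE(b₁) = s/√Sₓₓ = 22.851/√37500 = 0.118002.
df = n − 2 = 133.
t* = t_{0.05, 133} = 1.656391.
Margin = t* × SE = 1.656391 × 0.118002 = 0.195458.
CI: 0.732 ± 0.195458 → (0.5365, 0.9275).
With 90% confidence, each one-unit increase in saturated fat intake is associated with a change of between 0.5365 and 0.9275 mg/dL in cholesterol level.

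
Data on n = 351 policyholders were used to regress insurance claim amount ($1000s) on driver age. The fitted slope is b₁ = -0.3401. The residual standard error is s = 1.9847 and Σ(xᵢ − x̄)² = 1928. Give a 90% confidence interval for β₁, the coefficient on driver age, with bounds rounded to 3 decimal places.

SE(b₁) = s/√Sₓₓ = 1.9847/√1928 = 0.0452003.
df = n − 2 = 349.
t* = t_{0.05, 349} = 1.649231.
Margin = t* × SE = 1.649231 × 0.0452003 = 0.07455.
CI: -0.3401 ± 0.07455 → (-0.415, -0.266).
With 90% confidence, each one-unit increase in driver age is associated with a change of between -0.415 and -0.266 $1000s in insurance claim amount.

(-0.415, -0.266)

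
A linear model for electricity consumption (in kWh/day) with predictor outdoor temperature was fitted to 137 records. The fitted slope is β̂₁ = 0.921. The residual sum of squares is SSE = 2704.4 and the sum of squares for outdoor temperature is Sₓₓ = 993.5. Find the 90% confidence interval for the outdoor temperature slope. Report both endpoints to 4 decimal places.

MSE = SSE/(n − 2) = 2704.4/135 = 20.0326.
SE(β̂₁) = √(MSE/Sₓₓ) = √(20.0326/993.5) = 0.141999.
df = n − 2 = 135.
t* = t_{0.05, 135} = 1.656219.
Margin = t* × SE = 1.656219 × 0.141999 = 0.235181.
CI: 0.921 ± 0.235181 → (0.6858, 1.1562).
With 90% confidence, each one-unit increase in outdoor temperature is associated with a change of between 0.6858 and 1.1562 kWh/day in electricity consumption.

(0.6858, 1.1562)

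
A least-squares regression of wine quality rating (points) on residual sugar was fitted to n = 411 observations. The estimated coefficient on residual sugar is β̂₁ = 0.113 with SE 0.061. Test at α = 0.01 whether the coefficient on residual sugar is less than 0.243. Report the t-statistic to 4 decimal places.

t = -2.1311

H₀: β₁ = 0.243 vs H₁: β₁ < 0.243.
t = (β̂₁ − β₁⁰)/SE = (0.113 − 0.243) / 0.061 = -2.1311.
df = n − 2 = 411 − 2 = 409.
One-sided p ≈ 0.0168, which is ≥ 0.01, so fail to reject H₀.
The data do not give significant evidence that the true slope on residual sugar is below 0.243 points per unit.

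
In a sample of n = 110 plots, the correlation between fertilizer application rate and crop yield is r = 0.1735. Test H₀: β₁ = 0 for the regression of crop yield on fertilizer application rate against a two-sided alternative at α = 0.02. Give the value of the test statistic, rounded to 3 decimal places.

t = r·√(n − 2)/√(1 − r²) = 0.1735·√108/√0.969898 = 1.831.
df = n − 2 = 108.
Two-sided p ≈ 0.0699, which is ≥ 0.02, so fail to reject H₀.
The data do not give significant evidence of a linear association between fertilizer application rate and crop yield.

t = 1.831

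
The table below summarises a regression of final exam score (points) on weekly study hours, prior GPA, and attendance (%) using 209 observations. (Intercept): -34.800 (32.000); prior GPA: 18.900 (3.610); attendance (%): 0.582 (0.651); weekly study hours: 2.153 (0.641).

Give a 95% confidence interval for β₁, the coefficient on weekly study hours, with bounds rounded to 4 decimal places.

(0.8892, 3.4168)

Read off: b = 2.153, SE = 0.641 for weekly study hours.
df = n − k − 1 = 209 − 3 − 1 = 205.
t* = t_{0.025, 205} = 1.971603.
Margin = t* × SE = 1.971603 × 0.641 = 1.263798.
CI: 2.153 ± 1.263798 → (0.8892, 3.4168).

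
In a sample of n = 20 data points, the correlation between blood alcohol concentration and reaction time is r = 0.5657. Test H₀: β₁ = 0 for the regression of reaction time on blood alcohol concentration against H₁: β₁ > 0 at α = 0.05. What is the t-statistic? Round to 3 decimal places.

t = 2.911

t = r·√(n − 2)/√(1 − r²) = 0.5657·√18/√0.679984 = 2.911.
df = n − 2 = 18.
One-sided p ≈ 0.0047, which is < 0.05, so reject H₀.
There is evidence of a linear association between blood alcohol concentration and reaction time.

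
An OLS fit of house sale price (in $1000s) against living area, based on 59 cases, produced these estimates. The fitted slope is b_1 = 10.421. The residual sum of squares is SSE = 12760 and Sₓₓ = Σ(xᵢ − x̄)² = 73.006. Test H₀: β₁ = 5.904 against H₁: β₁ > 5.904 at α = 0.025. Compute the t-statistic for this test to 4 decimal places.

MSE = SSE/(n − 2) = 12760/57 = 223.86.
SE(b_1) = √(MSE/Sₓₓ) = √(223.86/73.006) = 1.75109.
t = (10.421 − 5.904) / 1.75109 = 2.5795.
df = n − 2 = 57.
One-sided p ≈ 0.0062, which is < 0.025, so reject H₀.
There is evidence that the true slope on living area exceeds 5.904 $1000s per unit.

t = 2.5795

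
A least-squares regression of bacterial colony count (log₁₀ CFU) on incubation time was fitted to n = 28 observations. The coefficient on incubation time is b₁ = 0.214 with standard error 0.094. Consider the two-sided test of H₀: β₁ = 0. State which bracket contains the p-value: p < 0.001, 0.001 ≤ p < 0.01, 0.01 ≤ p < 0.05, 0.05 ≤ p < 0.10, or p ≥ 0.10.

t = 0.214 / 0.094 = 2.277.
df = n − 2 = 28 − 2 = 26.
Two-sided p = 2·P(T_{26} > |t|) ≈ 0.0313.
So 0.01 ≤ p < 0.05.

0.01 ≤ p < 0.05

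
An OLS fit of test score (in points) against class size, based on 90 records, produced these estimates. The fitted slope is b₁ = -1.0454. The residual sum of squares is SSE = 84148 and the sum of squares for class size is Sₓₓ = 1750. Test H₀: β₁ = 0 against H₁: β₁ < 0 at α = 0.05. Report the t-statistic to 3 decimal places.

t = -1.414

MSE = SSE/(n − 2) = 84148/88 = 956.227.
SE(b₁) = √(MSE/Sₓₓ) = √(956.227/1750) = 0.739199.
t = -1.0454 / 0.739199 = -1.414.
df = n − 2 = 88.
One-sided p ≈ 0.0804, which is ≥ 0.05, so fail to reject H₀.
The data do not give significant evidence that the true slope on class size is negative.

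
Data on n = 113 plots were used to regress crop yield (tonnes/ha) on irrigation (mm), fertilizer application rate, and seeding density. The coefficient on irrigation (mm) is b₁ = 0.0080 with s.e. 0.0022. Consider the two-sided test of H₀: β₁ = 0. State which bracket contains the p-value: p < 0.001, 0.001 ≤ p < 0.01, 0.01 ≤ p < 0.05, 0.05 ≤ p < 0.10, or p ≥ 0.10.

t = 0.0080 / 0.0022 = 3.636.
df = n − k − 1 = 113 − 3 − 1 = 109.
Two-sided p = 2·P(T_{109} > |t|) ≈ 0.0004.
So p < 0.001.

p < 0.001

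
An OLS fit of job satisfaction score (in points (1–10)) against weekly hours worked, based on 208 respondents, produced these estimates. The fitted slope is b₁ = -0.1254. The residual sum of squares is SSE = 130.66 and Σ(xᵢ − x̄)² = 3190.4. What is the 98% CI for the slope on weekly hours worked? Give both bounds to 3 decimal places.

(-0.158, -0.092)

MSE = SSE/(n − 2) = 130.66/206 = 0.634272.
SE(b₁) = √(MSE/Sₓₓ) = √(0.634272/3190.4) = 0.0140999.
df = n − 2 = 206.
t* = t_{0.01, 206} = 2.344586.
Margin = t* × SE = 2.344586 × 0.0140999 = 0.03306.
CI: -0.1254 ± 0.03306 → (-0.158, -0.092).
With 98% confidence, each one-unit increase in weekly hours worked is associated with a change of between -0.158 and -0.092 points (1–10) in job satisfaction score.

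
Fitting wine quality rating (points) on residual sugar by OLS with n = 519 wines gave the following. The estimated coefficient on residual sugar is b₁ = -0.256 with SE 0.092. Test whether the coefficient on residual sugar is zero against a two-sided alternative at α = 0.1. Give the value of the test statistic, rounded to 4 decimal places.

H₀: β₁ = 0 vs H₁: β₁ ≠ 0.
t = (b₁ − β₁⁰)/SE = -0.256 / 0.092 = -2.7826.
df = n − 2 = 519 − 2 = 517.
Two-sided p ≈ 0.0056, which is < 0.1, so reject H₀.
There is evidence that residual sugar is associated with wine quality rating.

t = -2.7826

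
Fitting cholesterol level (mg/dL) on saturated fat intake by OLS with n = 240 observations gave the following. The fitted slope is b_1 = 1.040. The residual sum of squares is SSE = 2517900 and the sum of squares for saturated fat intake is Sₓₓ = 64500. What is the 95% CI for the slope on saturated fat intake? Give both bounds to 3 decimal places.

MSE = SSE/(n − 2) = 2517900/238 = 10579.4.
SE(b_1) = √(MSE/Sₓₓ) = √(10579.4/64500) = 0.404996.
df = n − 2 = 238.
t* = t_{0.025, 238} = 1.969982.
Margin = t* × SE = 1.969982 × 0.404996 = 0.79783.
CI: 1.040 ± 0.79783 → (0.242, 1.838).
With 95% confidence, each one-unit increase in saturated fat intake is associated with a change of between 0.242 and 1.838 mg/dL in cholesterol level.

(0.242, 1.838)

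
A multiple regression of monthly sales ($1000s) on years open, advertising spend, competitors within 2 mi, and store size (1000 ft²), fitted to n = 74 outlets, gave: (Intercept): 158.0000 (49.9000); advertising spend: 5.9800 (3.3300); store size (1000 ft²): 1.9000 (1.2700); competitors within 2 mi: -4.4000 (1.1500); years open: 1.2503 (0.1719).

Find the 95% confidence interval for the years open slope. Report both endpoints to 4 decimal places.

Read off: b = 1.2503, SE = 0.1719 for years open.
df = n − k − 1 = 74 − 4 − 1 = 69.
t* = t_{0.025, 69} = 1.994945.
Margin = t* × SE = 1.994945 × 0.1719 = 0.342931.
CI: 1.2503 ± 0.342931 → (0.9074, 1.5932).

(0.9074, 1.5932)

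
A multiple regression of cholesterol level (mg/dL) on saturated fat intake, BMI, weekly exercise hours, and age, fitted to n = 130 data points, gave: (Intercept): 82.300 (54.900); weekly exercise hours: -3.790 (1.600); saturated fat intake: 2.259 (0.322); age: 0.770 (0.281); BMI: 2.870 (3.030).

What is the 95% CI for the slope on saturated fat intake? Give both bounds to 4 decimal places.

(1.6217, 2.8963)

Read off: b = 2.259, SE = 0.322 for saturated fat intake.
df = n − k − 1 = 130 − 4 − 1 = 125.
t* = t_{0.025, 125} = 1.979124.
Margin = t* × SE = 1.979124 × 0.322 = 0.637278.
CI: 2.259 ± 0.637278 → (1.6217, 2.8963).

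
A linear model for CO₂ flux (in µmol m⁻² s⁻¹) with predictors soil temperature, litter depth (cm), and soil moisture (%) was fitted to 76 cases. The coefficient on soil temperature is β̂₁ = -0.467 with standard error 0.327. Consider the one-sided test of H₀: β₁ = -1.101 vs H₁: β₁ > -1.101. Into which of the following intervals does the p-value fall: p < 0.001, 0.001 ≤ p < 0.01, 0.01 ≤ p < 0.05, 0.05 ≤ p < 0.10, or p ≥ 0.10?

t = (-0.467 − (-1.101)) / 0.327 = 1.939.
df = n − k − 1 = 76 − 3 − 1 = 72.
One-sided p = P(T_{72} > t) ≈ 0.0282.
So 0.01 ≤ p < 0.05.

0.01 ≤ p < 0.05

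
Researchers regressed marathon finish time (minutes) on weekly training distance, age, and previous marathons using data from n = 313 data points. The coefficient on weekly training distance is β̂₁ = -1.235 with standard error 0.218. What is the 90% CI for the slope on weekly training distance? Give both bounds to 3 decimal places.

df = n − k − 1 = 313 − 3 − 1 = 309.
t* = t_{0.05, 309} = 1.6498.
Margin = t* × SE = 1.6498 × 0.218 = 0.35966.
CI: -1.235 ± 0.35966 → (-1.595, -0.875).
With 90% confidence, each one-unit increase in weekly training distance is associated with a change of between -1.595 and -0.875 minutes in marathon finish time, holding the other predictors fixed.

(-1.595, -0.875)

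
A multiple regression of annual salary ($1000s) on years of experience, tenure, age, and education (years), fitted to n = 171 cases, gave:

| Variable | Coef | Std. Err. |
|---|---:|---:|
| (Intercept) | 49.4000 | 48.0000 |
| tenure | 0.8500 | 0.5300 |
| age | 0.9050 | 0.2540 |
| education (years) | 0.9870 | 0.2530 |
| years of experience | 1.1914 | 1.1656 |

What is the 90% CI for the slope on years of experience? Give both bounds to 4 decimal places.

(-0.7366, 3.1194)

Read off: b = 1.1914, SE = 1.1656 for years of experience.
df = n − k − 1 = 171 − 4 − 1 = 166.
t* = t_{0.05, 166} = 1.654085.
Margin = t* × SE = 1.654085 × 1.1656 = 1.928001.
CI: 1.1914 ± 1.928001 → (-0.7366, 3.1194).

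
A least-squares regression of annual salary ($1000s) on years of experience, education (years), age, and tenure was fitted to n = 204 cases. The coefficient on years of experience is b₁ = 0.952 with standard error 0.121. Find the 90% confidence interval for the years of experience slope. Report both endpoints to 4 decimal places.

df = n − k − 1 = 204 − 4 − 1 = 199.
t* = t_{0.05, 199} = 1.652547.
Margin = t* × SE = 1.652547 × 0.121 = 0.199958.
CI: 0.952 ± 0.199958 → (0.7520, 1.1520).
With 90% confidence, each one-unit increase in years of experience is associated with a change of between 0.7520 and 1.1520 $1000s in annual salary, holding the other predictors fixed.

(0.7520, 1.1520)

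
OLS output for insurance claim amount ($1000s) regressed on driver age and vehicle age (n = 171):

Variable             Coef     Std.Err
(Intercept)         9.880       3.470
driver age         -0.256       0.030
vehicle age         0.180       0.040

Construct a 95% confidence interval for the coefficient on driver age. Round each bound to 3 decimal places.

(-0.315, -0.197)

Read off: b = -0.256, SE = 0.030 for driver age.
df = n − k − 1 = 171 − 2 − 1 = 168.
t* = t_{0.025, 168} = 1.974185.
Margin = t* × SE = 1.974185 × 0.030 = 0.05923.
CI: -0.256 ± 0.05923 → (-0.315, -0.197).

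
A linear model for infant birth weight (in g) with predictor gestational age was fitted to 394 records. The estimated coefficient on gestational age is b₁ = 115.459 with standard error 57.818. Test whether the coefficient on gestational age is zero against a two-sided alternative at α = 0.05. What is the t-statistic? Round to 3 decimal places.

H₀: β₁ = 0 vs H₁: β₁ ≠ 0.
t = (b₁ − β₁⁰)/SE = 115.459 / 57.818 = 1.997.
df = n − 2 = 394 − 2 = 392.
Two-sided p ≈ 0.0465, which is < 0.05, so reject H₀.
There is evidence that gestational age is associated with infant birth weight.

t = 1.997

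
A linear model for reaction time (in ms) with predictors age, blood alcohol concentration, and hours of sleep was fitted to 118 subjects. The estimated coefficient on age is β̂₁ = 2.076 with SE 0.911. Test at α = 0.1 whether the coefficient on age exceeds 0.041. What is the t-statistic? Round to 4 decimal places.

t = 2.2338

H₀: β₁ = 0.041 vs H₁: β₁ > 0.041.
t = (β̂₁ − β₁⁰)/SE = (2.076 − 0.041) / 0.911 = 2.2338.
df = n − k − 1 = 118 − 3 − 1 = 114.
One-sided p ≈ 0.0137, which is < 0.1, so reject H₀.
There is evidence that the true slope on age exceeds 0.041 ms per unit, holding the other predictors fixed.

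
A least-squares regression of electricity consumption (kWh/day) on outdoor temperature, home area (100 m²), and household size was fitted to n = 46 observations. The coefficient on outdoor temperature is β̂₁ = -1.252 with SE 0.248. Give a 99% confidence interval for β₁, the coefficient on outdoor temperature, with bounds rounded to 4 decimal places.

(-1.9211, -0.5829)

df = n − k − 1 = 46 − 3 − 1 = 42.
t* = t_{0.005, 42} = 2.698066.
Margin = t* × SE = 2.698066 × 0.248 = 0.669120.
CI: -1.252 ± 0.669120 → (-1.9211, -0.5829).
With 99% confidence, each one-unit increase in outdoor temperature is associated with a change of between -1.9211 and -0.5829 kWh/day in electricity consumption, holding the other predictors fixed.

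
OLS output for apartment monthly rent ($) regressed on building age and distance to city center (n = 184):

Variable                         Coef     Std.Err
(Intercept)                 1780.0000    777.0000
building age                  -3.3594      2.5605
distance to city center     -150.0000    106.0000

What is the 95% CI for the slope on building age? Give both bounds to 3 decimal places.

Read off: b = -3.3594, SE = 2.5605 for building age.
df = n − k − 1 = 184 − 2 − 1 = 181.
t* = t_{0.025, 181} = 1.973157.
Margin = t* × SE = 1.973157 × 2.5605 = 5.05227.
CI: -3.3594 ± 5.05227 → (-8.412, 1.693).

(-8.412, 1.693)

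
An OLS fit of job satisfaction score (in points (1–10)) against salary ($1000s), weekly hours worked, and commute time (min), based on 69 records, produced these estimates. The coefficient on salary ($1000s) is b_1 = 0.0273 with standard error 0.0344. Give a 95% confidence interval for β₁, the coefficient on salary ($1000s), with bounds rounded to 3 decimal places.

(-0.041, 0.096)

df = n − k − 1 = 69 − 3 − 1 = 65.
t* = t_{0.025, 65} = 1.997138.
Margin = t* × SE = 1.997138 × 0.0344 = 0.06870.
CI: 0.0273 ± 0.06870 → (-0.041, 0.096).
With 95% confidence, each one-unit increase in salary ($1000s) is associated with a change of between -0.041 and 0.096 points (1–10) in job satisfaction score, holding the other predictors fixed.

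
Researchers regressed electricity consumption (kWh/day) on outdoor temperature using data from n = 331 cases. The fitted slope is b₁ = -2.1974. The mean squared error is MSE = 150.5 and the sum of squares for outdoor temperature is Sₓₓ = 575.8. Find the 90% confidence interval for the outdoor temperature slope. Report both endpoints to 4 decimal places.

(-3.0407, -1.3541)

SE(b₁) = √(MSE/Sₓₓ) = √(150.5/575.8) = 0.511249.
df = n − 2 = 329.
t* = t_{0.05, 329} = 1.649498.
Margin = t* × SE = 1.649498 × 0.511249 = 0.843304.
CI: -2.1974 ± 0.843304 → (-3.0407, -1.3541).
With 90% confidence, each one-unit increase in outdoor temperature is associated with a change of between -3.0407 and -1.3541 kWh/day in electricity consumption.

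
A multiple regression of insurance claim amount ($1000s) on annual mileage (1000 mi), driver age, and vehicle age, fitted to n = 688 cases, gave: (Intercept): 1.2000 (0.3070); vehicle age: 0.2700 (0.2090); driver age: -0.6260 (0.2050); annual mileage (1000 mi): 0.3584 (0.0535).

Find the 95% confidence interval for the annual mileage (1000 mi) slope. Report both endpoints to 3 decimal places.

(0.253, 0.463)

Read off: b = 0.3584, SE = 0.0535 for annual mileage (1000 mi).
df = n − k − 1 = 688 − 3 − 1 = 684.
t* = t_{0.025, 684} = 1.963438.
Margin = t* × SE = 1.963438 × 0.0535 = 0.10504.
CI: 0.3584 ± 0.10504 → (0.253, 0.463).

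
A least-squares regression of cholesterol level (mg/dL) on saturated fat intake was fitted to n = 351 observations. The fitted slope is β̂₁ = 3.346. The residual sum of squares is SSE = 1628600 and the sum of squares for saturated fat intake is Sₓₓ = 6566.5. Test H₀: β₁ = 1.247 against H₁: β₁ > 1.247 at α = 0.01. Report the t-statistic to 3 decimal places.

t = 2.490

MSE = SSE/(n − 2) = 1628600/349 = 4666.48.
SE(β̂₁) = √(MSE/Sₓₓ) = √(4666.48/6566.5) = 0.843.
t = (3.346 − 1.247) / 0.843 = 2.490.
df = n − 2 = 349.
One-sided p ≈ 0.0066, which is < 0.01, so reject H₀.
There is evidence that the true slope on saturated fat intake exceeds 1.247 mg/dL per unit.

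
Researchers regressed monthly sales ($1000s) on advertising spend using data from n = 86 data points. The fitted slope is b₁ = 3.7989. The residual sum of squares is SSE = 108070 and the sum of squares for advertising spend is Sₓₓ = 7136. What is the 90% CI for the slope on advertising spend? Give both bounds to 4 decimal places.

(3.0927, 4.5051)

MSE = SSE/(n − 2) = 108070/84 = 1286.55.
SE(b₁) = √(MSE/Sₓₓ) = √(1286.55/7136) = 0.424605.
df = n − 2 = 84.
t* = t_{0.05, 84} = 1.663197.
Margin = t* × SE = 1.663197 × 0.424605 = 0.706202.
CI: 3.7989 ± 0.706202 → (3.0927, 4.5051).
With 90% confidence, each one-unit increase in advertising spend is associated with a change of between 3.0927 and 4.5051 $1000s in monthly sales.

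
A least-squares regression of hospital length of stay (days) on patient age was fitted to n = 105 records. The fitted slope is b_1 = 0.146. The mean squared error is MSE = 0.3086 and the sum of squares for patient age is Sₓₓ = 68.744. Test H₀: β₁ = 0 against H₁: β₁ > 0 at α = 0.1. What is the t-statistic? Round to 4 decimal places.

SE(b_1) = √(MSE/Sₓₓ) = √(0.3086/68.744) = 0.0670009.
t = 0.146 / 0.0670009 = 2.1791.
df = n − 2 = 103.
One-sided p ≈ 0.0158, which is < 0.1, so reject H₀.
There is evidence that the true slope on patient age is positive.

t = 2.1791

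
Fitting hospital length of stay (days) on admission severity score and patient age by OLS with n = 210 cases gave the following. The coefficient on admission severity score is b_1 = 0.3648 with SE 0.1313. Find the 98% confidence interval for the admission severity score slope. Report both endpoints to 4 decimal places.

df = n − k − 1 = 210 − 2 − 1 = 207.
t* = t_{0.01, 207} = 2.344497.
Margin = t* × SE = 2.344497 × 0.1313 = 0.307832.
CI: 0.3648 ± 0.307832 → (0.0570, 0.6726).
With 98% confidence, each one-unit increase in admission severity score is associated with a change of between 0.0570 and 0.6726 days in hospital length of stay, holding the other predictors fixed.

(0.0570, 0.6726)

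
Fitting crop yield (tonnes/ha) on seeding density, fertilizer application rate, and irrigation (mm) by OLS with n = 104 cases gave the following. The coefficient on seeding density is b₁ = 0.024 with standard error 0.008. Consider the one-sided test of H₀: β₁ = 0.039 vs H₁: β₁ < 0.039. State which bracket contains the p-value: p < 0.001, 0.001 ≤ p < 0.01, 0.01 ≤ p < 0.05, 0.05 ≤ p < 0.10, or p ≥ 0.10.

t = (0.024 − 0.039) / 0.008 = -1.875.
df = n − k − 1 = 104 − 3 − 1 = 100.
One-sided p = P(T_{100} < t) ≈ 0.0319.
So 0.01 ≤ p < 0.05.

0.01 ≤ p < 0.05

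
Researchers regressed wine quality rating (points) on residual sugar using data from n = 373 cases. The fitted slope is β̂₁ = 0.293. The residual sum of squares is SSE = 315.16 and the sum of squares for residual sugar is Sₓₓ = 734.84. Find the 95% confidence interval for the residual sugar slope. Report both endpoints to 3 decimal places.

(0.226, 0.360)

MSE = SSE/(n − 2) = 315.16/371 = 0.849488.
SE(β̂₁) = √(MSE/Sₓₓ) = √(0.849488/734.84) = 0.0340003.
df = n − 2 = 371.
t* = t_{0.025, 371} = 1.966379.
Margin = t* × SE = 1.966379 × 0.0340003 = 0.06686.
CI: 0.293 ± 0.06686 → (0.226, 0.360).
With 95% confidence, each one-unit increase in residual sugar is associated with a change of between 0.226 and 0.360 points in wine quality rating.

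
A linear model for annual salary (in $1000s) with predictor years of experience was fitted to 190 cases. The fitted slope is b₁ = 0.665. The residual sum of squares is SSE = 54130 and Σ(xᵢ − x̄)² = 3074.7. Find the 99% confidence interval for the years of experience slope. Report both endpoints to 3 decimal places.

(-0.131, 1.461)

MSE = SSE/(n − 2) = 54130/188 = 287.926.
SE(b₁) = √(MSE/Sₓₓ) = √(287.926/3074.7) = 0.306012.
df = n − 2 = 188.
t* = t_{0.005, 188} = 2.602233.
Margin = t* × SE = 2.602233 × 0.306012 = 0.79631.
CI: 0.665 ± 0.79631 → (-0.131, 1.461).
With 99% confidence, each one-unit increase in years of experience is associated with a change of between -0.131 and 1.461 $1000s in annual salary.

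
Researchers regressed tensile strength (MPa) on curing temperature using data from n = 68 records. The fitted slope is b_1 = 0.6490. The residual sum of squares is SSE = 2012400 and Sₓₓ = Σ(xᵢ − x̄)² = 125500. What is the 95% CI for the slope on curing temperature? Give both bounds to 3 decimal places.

MSE = SSE/(n − 2) = 2012400/66 = 30490.9.
SE(b_1) = √(MSE/Sₓₓ) = √(30490.9/125500) = 0.492905.
df = n − 2 = 66.
t* = t_{0.025, 66} = 1.996564.
Margin = t* × SE = 1.996564 × 0.492905 = 0.98412.
CI: 0.6490 ± 0.98412 → (-0.335, 1.633).
With 95% confidence, each one-unit increase in curing temperature is associated with a change of between -0.335 and 1.633 MPa in tensile strength.

(-0.335, 1.633)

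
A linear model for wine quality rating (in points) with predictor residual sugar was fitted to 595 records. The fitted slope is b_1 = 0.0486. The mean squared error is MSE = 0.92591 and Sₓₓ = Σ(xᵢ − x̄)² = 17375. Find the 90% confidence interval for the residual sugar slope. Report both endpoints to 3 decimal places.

SE(b_1) = √(MSE/Sₓₓ) = √(0.92591/17375) = 0.00729999.
df = n − 2 = 593.
t* = t_{0.05, 593} = 1.647427.
Margin = t* × SE = 1.647427 × 0.00729999 = 0.01203.
CI: 0.0486 ± 0.01203 → (0.037, 0.061).
With 90% confidence, each one-unit increase in residual sugar is associated with a change of between 0.037 and 0.061 points in wine quality rating.

(0.037, 0.061)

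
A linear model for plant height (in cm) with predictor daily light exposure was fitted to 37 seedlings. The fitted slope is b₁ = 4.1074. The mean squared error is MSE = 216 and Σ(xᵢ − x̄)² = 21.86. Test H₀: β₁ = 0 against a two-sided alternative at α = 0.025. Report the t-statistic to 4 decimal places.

t = 1.3067

SE(b₁) = √(MSE/Sₓₓ) = √(216/21.86) = 3.14342.
t = 4.1074 / 3.14342 = 1.3067.
df = n − 2 = 35.
Two-sided p ≈ 0.1998, which is ≥ 0.025, so fail to reject H₀.
The data do not give significant evidence of an association between daily light exposure and plant height.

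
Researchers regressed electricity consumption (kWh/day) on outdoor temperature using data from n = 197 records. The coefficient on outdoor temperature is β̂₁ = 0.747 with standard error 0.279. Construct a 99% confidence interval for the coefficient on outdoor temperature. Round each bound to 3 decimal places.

df = n − 2 = 197 − 2 = 195.
t* = t_{0.005, 195} = 2.601276.
Margin = t* × SE = 2.601276 × 0.279 = 0.72576.
CI: 0.747 ± 0.72576 → (0.021, 1.473).
With 99% confidence, each one-unit increase in outdoor temperature is associated with a change of between 0.021 and 1.473 kWh/day in electricity consumption.

(0.021, 1.473)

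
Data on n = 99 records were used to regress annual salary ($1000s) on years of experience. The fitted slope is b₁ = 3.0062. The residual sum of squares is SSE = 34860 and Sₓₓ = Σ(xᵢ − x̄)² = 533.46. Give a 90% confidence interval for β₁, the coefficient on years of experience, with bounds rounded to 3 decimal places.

MSE = SSE/(n − 2) = 34860/97 = 359.381.
SE(b₁) = √(MSE/Sₓₓ) = √(359.381/533.46) = 0.82078.
df = n − 2 = 97.
t* = t_{0.05, 97} = 1.660715.
Margin = t* × SE = 1.660715 × 0.82078 = 1.36308.
CI: 3.0062 ± 1.36308 → (1.643, 4.369).
With 90% confidence, each one-unit increase in years of experience is associated with a change of between 1.643 and 4.369 $1000s in annual salary.

(1.643, 4.369)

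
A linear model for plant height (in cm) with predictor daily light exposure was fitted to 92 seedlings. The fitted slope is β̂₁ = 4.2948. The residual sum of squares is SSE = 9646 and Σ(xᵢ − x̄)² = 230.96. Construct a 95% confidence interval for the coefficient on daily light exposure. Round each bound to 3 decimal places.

MSE = SSE/(n − 2) = 9646/90 = 107.178.
SE(β̂₁) = √(MSE/Sₓₓ) = √(107.178/230.96) = 0.681215.
df = n − 2 = 90.
t* = t_{0.025, 90} = 1.986675.
Margin = t* × SE = 1.986675 × 0.681215 = 1.35335.
CI: 4.2948 ± 1.35335 → (2.941, 5.648).
With 95% confidence, each one-unit increase in daily light exposure is associated with a change of between 2.941 and 5.648 cm in plant height.

(2.941, 5.648)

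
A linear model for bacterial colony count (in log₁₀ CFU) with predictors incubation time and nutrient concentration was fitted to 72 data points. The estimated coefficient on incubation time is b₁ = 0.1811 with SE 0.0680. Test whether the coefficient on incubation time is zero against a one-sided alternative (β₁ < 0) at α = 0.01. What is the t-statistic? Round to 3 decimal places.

H₀: β₁ = 0 vs H₁: β₁ < 0.
t = (b₁ − β₁⁰)/SE = 0.1811 / 0.0680 = 2.663.
df = n − k − 1 = 72 − 2 − 1 = 69.
One-sided p ≈ 0.9952, which is ≥ 0.01, so fail to reject H₀.
The data do not give significant evidence that the true slope on incubation time is negative, holding the other predictors fixed.

t = 2.663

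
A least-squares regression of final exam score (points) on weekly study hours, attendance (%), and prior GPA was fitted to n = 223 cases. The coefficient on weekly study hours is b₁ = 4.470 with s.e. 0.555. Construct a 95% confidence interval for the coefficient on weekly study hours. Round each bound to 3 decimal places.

(3.376, 5.564)

df = n − k − 1 = 223 − 3 − 1 = 219.
t* = t_{0.025, 219} = 1.970855.
Margin = t* × SE = 1.970855 × 0.555 = 1.09382.
CI: 4.470 ± 1.09382 → (3.376, 5.564).
With 95% confidence, each one-unit increase in weekly study hours is associated with a change of between 3.376 and 5.564 points in final exam score, holding the other predictors fixed.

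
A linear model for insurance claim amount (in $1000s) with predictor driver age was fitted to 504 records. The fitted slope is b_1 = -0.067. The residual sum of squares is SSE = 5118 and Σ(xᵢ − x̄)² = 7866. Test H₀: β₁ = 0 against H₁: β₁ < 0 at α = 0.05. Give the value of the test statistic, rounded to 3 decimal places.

MSE = SSE/(n − 2) = 5118/502 = 10.1952.
SE(b_1) = √(MSE/Sₓₓ) = √(10.1952/7866) = 0.0360016.
t = -0.067 / 0.0360016 = -1.861.
df = n − 2 = 502.
One-sided p ≈ 0.0317, which is < 0.05, so reject H₀.
There is evidence that the true slope on driver age is negative.

t = -1.861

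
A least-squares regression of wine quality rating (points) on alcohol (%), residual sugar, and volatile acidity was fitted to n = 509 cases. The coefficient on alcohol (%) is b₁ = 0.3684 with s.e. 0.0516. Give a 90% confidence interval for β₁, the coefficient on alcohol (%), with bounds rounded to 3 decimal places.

(0.283, 0.453)

df = n − k − 1 = 509 − 3 − 1 = 505.
t* = t_{0.05, 505} = 1.647877.
Margin = t* × SE = 1.647877 × 0.0516 = 0.08503.
CI: 0.3684 ± 0.08503 → (0.283, 0.453).
With 90% confidence, each one-unit increase in alcohol (%) is associated with a change of between 0.283 and 0.453 points in wine quality rating, holding the other predictors fixed.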